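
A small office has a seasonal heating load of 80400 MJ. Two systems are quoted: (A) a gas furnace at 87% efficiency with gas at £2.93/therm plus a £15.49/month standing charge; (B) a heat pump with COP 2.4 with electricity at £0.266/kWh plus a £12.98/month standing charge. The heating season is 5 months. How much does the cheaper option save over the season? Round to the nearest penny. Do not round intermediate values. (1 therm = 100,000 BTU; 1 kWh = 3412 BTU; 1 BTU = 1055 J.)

Heat load = 80400 MJ = 80,400,000,000 J / 1055 = 76,208,531 BTU
Gas: input = 76,208,531 / 0.87 = 87,596,012 BTU = 876 therm → 876 × £2.93 = £2,566.56; + 5 × £15.49 standing = £2,644.01
Heat pump: 76,208,531 BTU / 3412 = 22,340 kWh heat; / 2.4 = 9,306 kWh in → × £0.266 = £2,475.51; + 5 × £12.98 standing = £2,540.41
Difference = |£2,644.01 − £2,540.41| = £103.60

£103.60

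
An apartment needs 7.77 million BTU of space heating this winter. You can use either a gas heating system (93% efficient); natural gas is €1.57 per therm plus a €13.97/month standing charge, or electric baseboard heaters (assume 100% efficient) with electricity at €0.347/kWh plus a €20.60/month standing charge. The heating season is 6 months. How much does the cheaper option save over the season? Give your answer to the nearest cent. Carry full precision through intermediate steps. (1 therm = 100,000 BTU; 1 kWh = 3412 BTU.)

Heat load = 7.77 × 10⁶ BTU = 7,770,000 BTU
Gas: input = 7,770,000 / 0.930 = 8,354,839 BTU = 83.55 therm → 83.55 × €1.57 = €131.17; + 6 × €13.97 standing = €214.99
Electric: 7,770,000 BTU / 3412 = 2,277 kWh → × €0.347 = €790.21; + 6 × €20.60 standing = €913.81
Difference = |€214.99 − €913.81| = €698.82

€698.82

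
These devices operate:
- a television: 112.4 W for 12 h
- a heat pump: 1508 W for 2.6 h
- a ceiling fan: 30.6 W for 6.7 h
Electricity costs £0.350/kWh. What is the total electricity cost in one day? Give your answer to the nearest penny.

£1.92

television: 112.4 W × 12 h = 1,349 Wh = 1.349 kWh
heat pump: 1508 W × 2.6 h = 3,921 Wh = 3.921 kWh
ceiling fan: 30.6 W × 6.7 h = 205 Wh = 0.205 kWh
Total energy = 1.349 + 3.921 + 0.205 = 5.475 kWh
Cost = 5.475 kWh × £0.350 = £1.92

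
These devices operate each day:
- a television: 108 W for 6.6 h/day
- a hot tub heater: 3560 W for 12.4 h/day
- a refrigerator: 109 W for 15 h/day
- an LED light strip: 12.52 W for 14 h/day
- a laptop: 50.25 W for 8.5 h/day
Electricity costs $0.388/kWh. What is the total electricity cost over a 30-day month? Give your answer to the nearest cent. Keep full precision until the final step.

television: 108 W × 6.6 h × 30 d = 21,384 Wh = 21.38 kWh
hot tub heater: 3560 W × 12.4 h × 30 d = 1,324,320 Wh = 1,324 kWh
refrigerator: 109 W × 15 h × 30 d = 49,050 Wh = 49.05 kWh
LED light strip: 12.52 W × 14 h × 30 d = 5,258 Wh = 5.258 kWh
laptop: 50.25 W × 8.5 h × 30 d = 12,814 Wh = 12.81 kWh
Total energy = 21.38 + 1,324 + 49.05 + 5.258 + 12.81 = 1,413 kWh
Cost = 1,413 kWh × $0.388 = $548.18

$548.18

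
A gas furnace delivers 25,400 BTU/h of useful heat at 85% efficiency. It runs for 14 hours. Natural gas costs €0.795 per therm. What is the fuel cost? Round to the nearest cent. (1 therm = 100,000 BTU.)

€3.33

Heat delivered = 25,400 BTU/h × 14 h = 355,600 BTU
Gas input = 355,600 / 0.85 = 418,353 BTU
= 418,353 / 100,000 = 4.184 therm
Cost = 4.184 × €0.795/therm = €3.33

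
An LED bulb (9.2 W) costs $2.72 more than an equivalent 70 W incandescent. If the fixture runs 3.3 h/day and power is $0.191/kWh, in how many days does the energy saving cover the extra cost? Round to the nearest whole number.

Power saved = 70 − 9.2 = 60.8 W
Daily energy saved = 60.8 W × 3.3 h = 200.6 Wh = 0.20064 kWh
Daily savings = 0.20064 × $0.191 = $0.0383
Payback = $2.72 / $0.0383 per day = 70.98 days

71 days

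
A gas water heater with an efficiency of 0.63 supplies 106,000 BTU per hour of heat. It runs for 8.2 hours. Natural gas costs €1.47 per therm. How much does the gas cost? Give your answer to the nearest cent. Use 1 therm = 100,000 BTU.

Heat delivered = 106,000 BTU/h × 8.2 h = 869,200 BTU
Gas input = 869,200 / 0.63 = 1,379,683 BTU
= 1,379,683 / 100,000 = 13.8 therm
Cost = 13.8 × €1.47/therm = €20.28

€20.28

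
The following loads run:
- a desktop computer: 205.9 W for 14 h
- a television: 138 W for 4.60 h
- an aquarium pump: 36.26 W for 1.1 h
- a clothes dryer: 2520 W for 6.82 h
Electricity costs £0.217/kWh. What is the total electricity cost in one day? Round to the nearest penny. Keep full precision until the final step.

£4.50

desktop computer: 205.9 W × 14 h = 2,883 Wh = 2.883 kWh
television: 138 W × 4.60 h = 635 Wh = 0.6348 kWh
aquarium pump: 36.26 W × 1.1 h = 40 Wh = 0.03989 kWh
clothes dryer: 2520 W × 6.82 h = 17,186 Wh = 17.19 kWh
Total energy = 2.883 + 0.6348 + 0.03989 + 17.19 = 20.74 kWh
Cost = 20.74 kWh × £0.217 = £4.50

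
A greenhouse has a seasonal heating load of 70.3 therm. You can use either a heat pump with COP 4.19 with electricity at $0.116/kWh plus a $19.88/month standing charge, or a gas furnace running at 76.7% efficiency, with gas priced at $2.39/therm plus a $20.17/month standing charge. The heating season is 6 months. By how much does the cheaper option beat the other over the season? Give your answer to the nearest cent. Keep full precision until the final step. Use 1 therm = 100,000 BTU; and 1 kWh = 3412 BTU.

Heat load = 70.3 therm × 100,000 = 7,030,000 BTU
Gas: input = 7,030,000 / 0.767 = 9,165,580 BTU = 91.66 therm → 91.66 × $2.39 = $219.06; + 6 × $20.17 standing = $340.08
Heat pump: 7,030,000 BTU / 3412 = 2,060 kWh heat; / 4.19 = 491.7 kWh in → × $0.116 = $57.04; + 6 × $19.88 standing = $176.32
Difference = |$340.08 − $176.32| = $163.76

$163.76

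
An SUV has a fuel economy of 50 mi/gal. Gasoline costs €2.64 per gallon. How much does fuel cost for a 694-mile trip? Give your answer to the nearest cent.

Fuel = 694 mi / 50 mpg = 13.88 gal
Cost = 13.88 gal × €2.64/gal = €36.64

€36.64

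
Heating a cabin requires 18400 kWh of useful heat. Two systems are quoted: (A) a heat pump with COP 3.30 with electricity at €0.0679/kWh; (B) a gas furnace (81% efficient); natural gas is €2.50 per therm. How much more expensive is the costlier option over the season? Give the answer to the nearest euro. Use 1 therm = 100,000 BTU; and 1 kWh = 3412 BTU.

€1559

Heat load = 18400 kWh × 3412 = 62,780,800 BTU
Gas: input = 62,780,800 / 0.81 = 77,507,160 BTU = 775.1 therm → 775.1 × €2.50 = €1,937.68
Heat pump: 62,780,800 BTU / 3412 = 18,400 kWh heat; / 3.30 = 5,576 kWh in → × €0.0679 = €378.59
Difference = |€1,937.68 − €378.59| = €1,559.09 ≈ €1559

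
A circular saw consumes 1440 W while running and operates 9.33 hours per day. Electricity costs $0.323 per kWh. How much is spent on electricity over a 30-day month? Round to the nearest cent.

$130.19

Energy = 1440 W × 9.33 h/day × 30 days = 403,056 Wh = 403.1 kWh
Cost = 403.1 kWh × $0.323/kWh = $130.19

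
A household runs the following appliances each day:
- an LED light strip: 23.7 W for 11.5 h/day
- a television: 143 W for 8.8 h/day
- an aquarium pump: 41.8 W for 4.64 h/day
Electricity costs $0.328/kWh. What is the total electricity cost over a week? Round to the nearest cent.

LED light strip: 23.7 W × 11.5 h × 7 d = 1,908 Wh = 1.908 kWh
television: 143 W × 8.8 h × 7 d = 8,809 Wh = 8.809 kWh
aquarium pump: 41.8 W × 4.64 h × 7 d = 1,358 Wh = 1.358 kWh
Total energy = 1.908 + 8.809 + 1.358 = 12.07 kWh
Cost = 12.07 kWh × $0.328 = $3.96

$3.96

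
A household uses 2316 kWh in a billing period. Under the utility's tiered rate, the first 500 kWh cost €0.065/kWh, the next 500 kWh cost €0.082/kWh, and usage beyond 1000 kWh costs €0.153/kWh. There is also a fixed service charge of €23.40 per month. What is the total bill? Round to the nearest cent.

First 500 kWh × €0.065 = €32.50
Next 500 kWh × €0.082 = €41.00
Remaining 1316 kWh × €0.153 = €201.35
Energy charge = €274.85; + service €23.40 = €298.25

€298.25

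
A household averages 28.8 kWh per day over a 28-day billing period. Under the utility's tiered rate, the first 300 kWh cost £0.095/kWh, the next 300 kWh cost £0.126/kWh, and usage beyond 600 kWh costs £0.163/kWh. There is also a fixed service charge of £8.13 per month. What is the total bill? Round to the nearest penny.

Usage = 28.8 kWh/day × 28 days = 806.4 kWh
First 300 kWh × £0.095 = £28.50
Next 300 kWh × £0.126 = £37.80
Remaining 206.4 kWh × £0.163 = £33.64
Energy charge = £99.94; + service £8.13 = £108.07

£108.07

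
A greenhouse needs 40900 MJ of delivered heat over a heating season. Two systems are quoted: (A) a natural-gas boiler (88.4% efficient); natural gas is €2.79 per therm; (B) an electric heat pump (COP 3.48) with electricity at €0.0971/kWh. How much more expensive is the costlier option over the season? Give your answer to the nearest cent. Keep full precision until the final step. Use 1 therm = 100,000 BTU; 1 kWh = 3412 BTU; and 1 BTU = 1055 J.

Heat load = 40900 MJ = 40,900,000,000 J / 1055 = 38,767,773 BTU
Gas: input = 38,767,773 / 0.884 = 43,854,946 BTU = 438.5 therm → 438.5 × €2.79 = €1,223.55
Heat pump: 38,767,773 BTU / 3412 = 11,360 kWh heat; / 3.48 = 3,265 kWh in → × €0.0971 = €317.03
Difference = |€1,223.55 − €317.03| = €906.52

€906.52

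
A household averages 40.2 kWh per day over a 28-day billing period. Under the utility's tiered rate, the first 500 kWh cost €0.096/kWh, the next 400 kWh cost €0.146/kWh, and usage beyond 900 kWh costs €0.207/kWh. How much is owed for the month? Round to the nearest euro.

€153

Usage = 40.2 kWh/day × 28 days = 1125.6 kWh
First 500 kWh × €0.096 = €48.00
Next 400 kWh × €0.146 = €58.40
Remaining 225.6 kWh × €0.207 = €46.70
Total = €153.10 ≈ €153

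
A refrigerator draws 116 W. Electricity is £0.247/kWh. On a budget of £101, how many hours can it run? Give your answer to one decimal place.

3525.1 h

Energy budget = £101 / £0.247 per kWh = 408.9 kWh = 408,907 Wh
Runtime = 408,907 Wh / 116 W = 3,525 h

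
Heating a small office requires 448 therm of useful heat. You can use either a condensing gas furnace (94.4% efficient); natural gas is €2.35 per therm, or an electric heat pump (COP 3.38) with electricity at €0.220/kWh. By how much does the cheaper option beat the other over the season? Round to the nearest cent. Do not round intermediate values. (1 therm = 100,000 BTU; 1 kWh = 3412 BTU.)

Heat load = 448 therm × 100,000 = 44,800,000 BTU
Gas: input = 44,800,000 / 0.944 = 47,457,627 BTU = 474.6 therm → 474.6 × €2.35 = €1,115.25
Heat pump: 44,800,000 BTU / 3412 = 13,130 kWh heat; / 3.38 = 3,885 kWh in → × €0.220 = €854.62
Difference = |€1,115.25 − €854.62| = €260.63

€260.63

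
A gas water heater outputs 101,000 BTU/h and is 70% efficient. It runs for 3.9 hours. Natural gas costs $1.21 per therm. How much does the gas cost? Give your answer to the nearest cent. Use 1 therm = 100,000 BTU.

$6.81

Heat delivered = 101,000 BTU/h × 3.9 h = 393,900 BTU
Gas input = 393,900 / 0.700 = 562,714 BTU
= 562,714 / 100,000 = 5.627 therm
Cost = 5.627 × $1.21/therm = $6.81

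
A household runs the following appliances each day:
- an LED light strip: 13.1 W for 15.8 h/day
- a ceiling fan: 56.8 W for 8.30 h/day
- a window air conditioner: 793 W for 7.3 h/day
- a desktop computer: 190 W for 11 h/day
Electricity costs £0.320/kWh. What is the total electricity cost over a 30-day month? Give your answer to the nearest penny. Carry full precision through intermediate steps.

£82.15

LED light strip: 13.1 W × 15.8 h × 30 d = 6,209 Wh = 6.209 kWh
ceiling fan: 56.8 W × 8.30 h × 30 d = 14,143 Wh = 14.14 kWh
window air conditioner: 793 W × 7.3 h × 30 d = 173,667 Wh = 173.7 kWh
desktop computer: 190 W × 11 h × 30 d = 62,700 Wh = 62.7 kWh
Total energy = 6.209 + 14.14 + 173.7 + 62.7 = 256.7 kWh
Cost = 256.7 kWh × £0.320 = £82.15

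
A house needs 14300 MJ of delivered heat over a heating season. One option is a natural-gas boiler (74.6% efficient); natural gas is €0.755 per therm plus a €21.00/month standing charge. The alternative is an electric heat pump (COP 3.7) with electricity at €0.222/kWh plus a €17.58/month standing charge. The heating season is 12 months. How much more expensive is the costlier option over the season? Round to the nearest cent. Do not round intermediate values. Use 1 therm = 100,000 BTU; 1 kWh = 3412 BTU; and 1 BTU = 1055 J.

Heat load = 14300 MJ = 14,300,000,000 J / 1055 = 13,554,502 BTU
Gas: input = 13,554,502 / 0.746 = 18,169,574 BTU = 181.7 therm → 181.7 × €0.755 = €137.18; + 12 × €21.00 standing = €389.18
Heat pump: 13,554,502 BTU / 3412 = 3,973 kWh heat; / 3.7 = 1,074 kWh in → × €0.222 = €238.36; + 12 × €17.58 standing = €449.32
Difference = |€389.18 − €449.32| = €60.14

€60.14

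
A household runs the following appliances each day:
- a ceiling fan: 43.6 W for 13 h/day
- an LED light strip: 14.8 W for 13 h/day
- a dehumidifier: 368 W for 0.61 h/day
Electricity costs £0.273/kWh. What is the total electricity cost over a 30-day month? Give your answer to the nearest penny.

£8.06

ceiling fan: 43.6 W × 13 h × 30 d = 17,004 Wh = 17 kWh
LED light strip: 14.8 W × 13 h × 30 d = 5,772 Wh = 5.772 kWh
dehumidifier: 368 W × 0.61 h × 30 d = 6,734 Wh = 6.734 kWh
Total energy = 17 + 5.772 + 6.734 = 29.51 kWh
Cost = 29.51 kWh × £0.273 = £8.06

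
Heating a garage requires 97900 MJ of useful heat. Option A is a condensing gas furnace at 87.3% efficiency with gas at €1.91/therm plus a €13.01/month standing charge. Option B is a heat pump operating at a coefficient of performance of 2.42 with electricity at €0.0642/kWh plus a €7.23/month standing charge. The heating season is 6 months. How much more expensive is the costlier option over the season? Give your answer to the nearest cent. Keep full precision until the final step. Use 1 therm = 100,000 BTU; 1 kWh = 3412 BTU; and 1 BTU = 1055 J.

€1343.42

Heat load = 97900 MJ = 97,900,000,000 J / 1055 = 92,796,209 BTU
Gas: input = 92,796,209 / 0.873 = 106,295,772 BTU = 1,063 therm → 1,063 × €1.91 = €2,030.25; + 6 × €13.01 standing = €2,108.31
Heat pump: 92,796,209 BTU / 3412 = 27,200 kWh heat; / 2.42 = 11,240 kWh in → × €0.0642 = €721.51; + 6 × €7.23 standing = €764.89
Difference = |€2,108.31 − €764.89| = €1,343.42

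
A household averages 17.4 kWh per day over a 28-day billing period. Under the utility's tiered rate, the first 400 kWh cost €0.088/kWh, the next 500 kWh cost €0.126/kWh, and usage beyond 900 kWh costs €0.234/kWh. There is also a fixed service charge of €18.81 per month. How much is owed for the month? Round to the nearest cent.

€65.00

Usage = 17.4 kWh/day × 28 days = 487.2 kWh
First 400 kWh × €0.088 = €35.20
Next 87.2 kWh × €0.126 = €10.99
Remaining tier: 0 kWh (not reached)
Energy charge = €46.19; + service €18.81 = €65.00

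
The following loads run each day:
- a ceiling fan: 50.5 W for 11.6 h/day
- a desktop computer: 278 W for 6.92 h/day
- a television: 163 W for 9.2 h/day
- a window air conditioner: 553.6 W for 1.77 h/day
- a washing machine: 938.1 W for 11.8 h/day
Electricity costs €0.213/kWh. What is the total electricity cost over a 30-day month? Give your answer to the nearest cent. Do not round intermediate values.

ceiling fan: 50.5 W × 11.6 h × 30 d = 17,574 Wh = 17.57 kWh
desktop computer: 278 W × 6.92 h × 30 d = 57,713 Wh = 57.71 kWh
television: 163 W × 9.2 h × 30 d = 44,988 Wh = 44.99 kWh
window air conditioner: 553.6 W × 1.77 h × 30 d = 29,396 Wh = 29.4 kWh
washing machine: 938.1 W × 11.8 h × 30 d = 332,087 Wh = 332.1 kWh
Total energy = 17.57 + 57.71 + 44.99 + 29.4 + 332.1 = 481.8 kWh
Cost = 481.8 kWh × €0.213 = €102.61

€102.61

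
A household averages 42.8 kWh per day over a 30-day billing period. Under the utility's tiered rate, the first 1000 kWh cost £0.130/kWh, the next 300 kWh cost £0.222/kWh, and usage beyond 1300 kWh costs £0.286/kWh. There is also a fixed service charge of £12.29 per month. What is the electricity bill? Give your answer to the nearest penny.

£205.34

Usage = 42.8 kWh/day × 30 days = 1284 kWh
First 1000 kWh × £0.130 = £130.00
Next 284 kWh × £0.222 = £63.05
Remaining tier: 0 kWh (not reached)
Energy charge = £193.05; + service £12.29 = £205.34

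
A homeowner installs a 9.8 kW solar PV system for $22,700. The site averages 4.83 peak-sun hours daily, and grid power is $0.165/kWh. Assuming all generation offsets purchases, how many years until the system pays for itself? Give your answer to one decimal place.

8.0 years

Daily generation = 9.8 kW × 4.83 h = 47.33 kWh
Annual generation = 47.33 × 365 = 17277 kWh
Annual savings = 17277 × $0.165 = $2,850.69
Payback = $22,700 / $2,850.69 = 7.96 years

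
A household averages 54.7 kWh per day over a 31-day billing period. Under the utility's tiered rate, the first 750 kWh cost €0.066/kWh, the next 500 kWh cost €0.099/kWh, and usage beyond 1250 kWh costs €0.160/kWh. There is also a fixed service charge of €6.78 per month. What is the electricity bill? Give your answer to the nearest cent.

Usage = 54.7 kWh/day × 31 days = 1695.7 kWh
First 750 kWh × €0.066 = €49.50
Next 500 kWh × €0.099 = €49.50
Remaining 445.7 kWh × €0.160 = €71.31
Energy charge = €170.31; + service €6.78 = €177.09

€177.09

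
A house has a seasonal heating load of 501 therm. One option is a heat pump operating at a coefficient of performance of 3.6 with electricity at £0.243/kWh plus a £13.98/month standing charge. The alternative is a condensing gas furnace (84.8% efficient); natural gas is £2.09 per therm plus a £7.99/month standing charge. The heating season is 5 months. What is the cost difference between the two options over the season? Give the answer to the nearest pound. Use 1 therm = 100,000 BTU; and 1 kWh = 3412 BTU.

Heat load = 501 therm × 100,000 = 50,100,000 BTU
Gas: input = 50,100,000 / 0.848 = 59,080,189 BTU = 590.8 therm → 590.8 × £2.09 = £1,234.78; + 5 × £7.99 standing = £1,274.73
Heat pump: 50,100,000 BTU / 3412 = 14,680 kWh heat; / 3.6 = 4,079 kWh in → × £0.243 = £991.13; + 5 × £13.98 standing = £1,061.03
Difference = |£1,274.73 − £1,061.03| = £213.69 ≈ £214

£214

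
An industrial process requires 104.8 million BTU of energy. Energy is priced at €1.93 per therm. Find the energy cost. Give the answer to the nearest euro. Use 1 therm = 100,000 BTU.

€2023

104.8 million BTU × (10 therm/million BTU) = 1,048 therm
Cost = 1,048 therm × €1.93/therm = €2,022.64 ≈ €2023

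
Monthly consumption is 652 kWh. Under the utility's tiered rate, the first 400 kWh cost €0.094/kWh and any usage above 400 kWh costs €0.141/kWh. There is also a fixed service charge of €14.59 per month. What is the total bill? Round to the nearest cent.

First 400 kWh × €0.094 = €37.60
Remaining 252 kWh × €0.141 = €35.53
Energy charge = €73.13; + service €14.59 = €87.72

€87.72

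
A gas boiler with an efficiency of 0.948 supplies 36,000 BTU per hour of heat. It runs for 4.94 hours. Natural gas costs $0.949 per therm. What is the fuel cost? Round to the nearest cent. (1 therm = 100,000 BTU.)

Heat delivered = 36,000 BTU/h × 4.94 h = 177,840 BTU
Gas input = 177,840 / 0.948 = 187,595 BTU
= 187,595 / 100,000 = 1.876 therm
Cost = 1.876 × $0.949/therm = $1.78

$1.78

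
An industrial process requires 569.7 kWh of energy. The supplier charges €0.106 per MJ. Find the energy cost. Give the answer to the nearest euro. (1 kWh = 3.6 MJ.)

569.7 kWh × (3.6 MJ/kWh) = 2,051 MJ
Cost = 2,051 MJ × €0.106/MJ = €217.40 ≈ €217

€217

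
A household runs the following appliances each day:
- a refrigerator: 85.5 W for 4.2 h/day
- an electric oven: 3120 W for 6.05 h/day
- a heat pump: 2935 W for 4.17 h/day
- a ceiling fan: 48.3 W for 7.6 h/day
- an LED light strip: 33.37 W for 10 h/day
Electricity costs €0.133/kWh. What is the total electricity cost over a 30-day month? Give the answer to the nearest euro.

refrigerator: 85.5 W × 4.2 h × 30 d = 10,773 Wh = 10.77 kWh
electric oven: 3120 W × 6.05 h × 30 d = 566,280 Wh = 566.3 kWh
heat pump: 2935 W × 4.17 h × 30 d = 367,168 Wh = 367.2 kWh
ceiling fan: 48.3 W × 7.6 h × 30 d = 11,012 Wh = 11.01 kWh
LED light strip: 33.37 W × 10 h × 30 d = 10,011 Wh = 10.01 kWh
Total energy = 10.77 + 566.3 + 367.2 + 11.01 + 10.01 = 965.2 kWh
Cost = 965.2 kWh × €0.133 = €128.38 ≈ €128

€128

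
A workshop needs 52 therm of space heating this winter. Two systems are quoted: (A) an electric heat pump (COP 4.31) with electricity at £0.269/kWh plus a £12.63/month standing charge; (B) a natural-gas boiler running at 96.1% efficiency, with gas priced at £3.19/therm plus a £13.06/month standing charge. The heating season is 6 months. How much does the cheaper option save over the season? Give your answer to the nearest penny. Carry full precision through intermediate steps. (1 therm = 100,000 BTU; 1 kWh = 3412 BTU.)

Heat load = 52 therm × 100,000 = 5,200,000 BTU
Gas: input = 5,200,000 / 0.961 = 5,411,030 BTU = 54.11 therm → 54.11 × £3.19 = £172.61; + 6 × £13.06 standing = £250.97
Heat pump: 5,200,000 BTU / 3412 = 1,524 kWh heat; / 4.31 = 353.6 kWh in → × £0.269 = £95.12; + 6 × £12.63 standing = £170.90
Difference = |£250.97 − £170.90| = £80.07

£80.07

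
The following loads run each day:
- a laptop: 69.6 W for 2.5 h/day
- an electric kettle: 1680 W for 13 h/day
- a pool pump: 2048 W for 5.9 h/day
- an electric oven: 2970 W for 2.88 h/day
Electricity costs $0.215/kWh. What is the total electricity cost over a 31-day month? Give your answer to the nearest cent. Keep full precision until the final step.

$284.27

laptop: 69.6 W × 2.5 h × 31 d = 5,394 Wh = 5.394 kWh
electric kettle: 1680 W × 13 h × 31 d = 677,040 Wh = 677 kWh
pool pump: 2048 W × 5.9 h × 31 d = 374,579 Wh = 374.6 kWh
electric oven: 2970 W × 2.88 h × 31 d = 265,162 Wh = 265.2 kWh
Total energy = 5.394 + 677 + 374.6 + 265.2 = 1,322 kWh
Cost = 1,322 kWh × $0.215 = $284.27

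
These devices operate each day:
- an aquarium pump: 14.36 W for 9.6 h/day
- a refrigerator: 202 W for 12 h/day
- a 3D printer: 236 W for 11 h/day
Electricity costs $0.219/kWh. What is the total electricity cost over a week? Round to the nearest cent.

aquarium pump: 14.36 W × 9.6 h × 7 d = 965 Wh = 0.965 kWh
refrigerator: 202 W × 12 h × 7 d = 16,968 Wh = 16.97 kWh
3D printer: 236 W × 11 h × 7 d = 18,172 Wh = 18.17 kWh
Total energy = 0.965 + 16.97 + 18.17 = 36.1 kWh
Cost = 36.1 kWh × $0.219 = $7.91

$7.91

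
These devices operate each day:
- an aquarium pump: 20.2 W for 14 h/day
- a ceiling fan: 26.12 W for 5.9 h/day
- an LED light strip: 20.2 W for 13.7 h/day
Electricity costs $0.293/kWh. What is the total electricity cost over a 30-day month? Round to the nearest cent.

aquarium pump: 20.2 W × 14 h × 30 d = 8,484 Wh = 8.484 kWh
ceiling fan: 26.12 W × 5.9 h × 30 d = 4,623 Wh = 4.623 kWh
LED light strip: 20.2 W × 13.7 h × 30 d = 8,302 Wh = 8.302 kWh
Total energy = 8.484 + 4.623 + 8.302 = 21.41 kWh
Cost = 21.41 kWh × $0.293 = $6.27

$6.27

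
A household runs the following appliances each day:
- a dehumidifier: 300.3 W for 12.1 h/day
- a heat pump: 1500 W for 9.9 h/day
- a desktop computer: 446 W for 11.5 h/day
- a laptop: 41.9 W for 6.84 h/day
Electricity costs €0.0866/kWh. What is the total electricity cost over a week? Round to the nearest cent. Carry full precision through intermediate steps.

€14.49

dehumidifier: 300.3 W × 12.1 h × 7 d = 25,435 Wh = 25.44 kWh
heat pump: 1500 W × 9.9 h × 7 d = 103,950 Wh = 104 kWh
desktop computer: 446 W × 11.5 h × 7 d = 35,903 Wh = 35.9 kWh
laptop: 41.9 W × 6.84 h × 7 d = 2,006 Wh = 2.006 kWh
Total energy = 25.44 + 104 + 35.9 + 2.006 = 167.3 kWh
Cost = 167.3 kWh × €0.0866 = €14.49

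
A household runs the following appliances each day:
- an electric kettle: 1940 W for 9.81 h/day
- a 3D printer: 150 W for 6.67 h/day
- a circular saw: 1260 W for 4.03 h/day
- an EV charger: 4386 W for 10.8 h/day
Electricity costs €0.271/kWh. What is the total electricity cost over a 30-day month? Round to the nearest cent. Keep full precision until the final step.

€589.25

electric kettle: 1940 W × 9.81 h × 30 d = 570,942 Wh = 570.9 kWh
3D printer: 150 W × 6.67 h × 30 d = 30,015 Wh = 30.02 kWh
circular saw: 1260 W × 4.03 h × 30 d = 152,334 Wh = 152.3 kWh
EV charger: 4386 W × 10.8 h × 30 d = 1,421,064 Wh = 1,421 kWh
Total energy = 570.9 + 30.02 + 152.3 + 1,421 = 2,174 kWh
Cost = 2,174 kWh × €0.271 = €589.25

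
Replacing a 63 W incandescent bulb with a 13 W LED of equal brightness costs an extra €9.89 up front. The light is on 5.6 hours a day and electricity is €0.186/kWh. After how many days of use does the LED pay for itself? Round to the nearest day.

Power saved = 63 − 13 = 50 W
Daily energy saved = 50 W × 5.6 h = 280 Wh = 0.28 kWh
Daily savings = 0.28 × €0.186 = €0.0521
Payback = €9.89 / €0.0521 per day = 189.9 days

190 days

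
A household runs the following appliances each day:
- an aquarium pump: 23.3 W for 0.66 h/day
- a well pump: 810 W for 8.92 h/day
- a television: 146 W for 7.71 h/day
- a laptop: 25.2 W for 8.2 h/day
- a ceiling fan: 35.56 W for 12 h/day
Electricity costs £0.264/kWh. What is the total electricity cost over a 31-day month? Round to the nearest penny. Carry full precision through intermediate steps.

£73.65

aquarium pump: 23.3 W × 0.66 h × 31 d = 477 Wh = 0.4767 kWh
well pump: 810 W × 8.92 h × 31 d = 223,981 Wh = 224 kWh
television: 146 W × 7.71 h × 31 d = 34,895 Wh = 34.9 kWh
laptop: 25.2 W × 8.2 h × 31 d = 6,406 Wh = 6.406 kWh
ceiling fan: 35.56 W × 12 h × 31 d = 13,228 Wh = 13.23 kWh
Total energy = 0.4767 + 224 + 34.9 + 6.406 + 13.23 = 279 kWh
Cost = 279 kWh × £0.264 = £73.65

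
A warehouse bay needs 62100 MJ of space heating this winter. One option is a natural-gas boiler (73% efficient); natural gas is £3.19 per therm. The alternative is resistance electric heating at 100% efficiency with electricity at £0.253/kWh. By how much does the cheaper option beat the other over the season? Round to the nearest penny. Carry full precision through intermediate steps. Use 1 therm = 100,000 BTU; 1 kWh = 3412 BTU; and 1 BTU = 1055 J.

Heat load = 62100 MJ = 62,100,000,000 J / 1055 = 58,862,559 BTU
Gas: input = 58,862,559 / 0.73 = 80,633,643 BTU = 806.3 therm → 806.3 × £3.19 = £2,572.21
Electric: 58,862,559 BTU / 3412 = 17,250 kWh → × £0.253 = £4,364.66
Difference = |£2,572.21 − £4,364.66| = £1,792.45

£1792.45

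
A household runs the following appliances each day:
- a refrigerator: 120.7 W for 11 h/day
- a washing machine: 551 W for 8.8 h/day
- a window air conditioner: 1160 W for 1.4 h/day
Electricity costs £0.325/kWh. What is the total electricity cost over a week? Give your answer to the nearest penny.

£17.75

refrigerator: 120.7 W × 11 h × 7 d = 9,294 Wh = 9.294 kWh
washing machine: 551 W × 8.8 h × 7 d = 33,942 Wh = 33.94 kWh
window air conditioner: 1160 W × 1.4 h × 7 d = 11,368 Wh = 11.37 kWh
Total energy = 9.294 + 33.94 + 11.37 = 54.6 kWh
Cost = 54.6 kWh × £0.325 = £17.75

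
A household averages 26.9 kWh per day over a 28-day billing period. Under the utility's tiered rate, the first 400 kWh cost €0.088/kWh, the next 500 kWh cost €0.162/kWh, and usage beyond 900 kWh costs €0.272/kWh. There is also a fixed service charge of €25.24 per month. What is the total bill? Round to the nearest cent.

€117.66

Usage = 26.9 kWh/day × 28 days = 753.2 kWh
First 400 kWh × €0.088 = €35.20
Next 353.2 kWh × €0.162 = €57.22
Remaining tier: 0 kWh (not reached)
Energy charge = €92.42; + service €25.24 = €117.66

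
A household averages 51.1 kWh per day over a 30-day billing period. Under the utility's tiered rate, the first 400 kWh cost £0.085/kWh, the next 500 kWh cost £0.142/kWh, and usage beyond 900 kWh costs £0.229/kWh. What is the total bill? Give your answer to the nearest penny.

Usage = 51.1 kWh/day × 30 days = 1533 kWh
First 400 kWh × £0.085 = £34.00
Next 500 kWh × £0.142 = £71.00
Remaining 633 kWh × £0.229 = £144.96
Total = £249.96

£249.96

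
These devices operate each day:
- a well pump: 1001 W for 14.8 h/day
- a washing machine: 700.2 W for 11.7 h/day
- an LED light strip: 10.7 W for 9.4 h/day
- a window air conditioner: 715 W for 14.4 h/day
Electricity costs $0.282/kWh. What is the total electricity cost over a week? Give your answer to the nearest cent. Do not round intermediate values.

$65.94

well pump: 1001 W × 14.8 h × 7 d = 103,704 Wh = 103.7 kWh
washing machine: 700.2 W × 11.7 h × 7 d = 57,346 Wh = 57.35 kWh
LED light strip: 10.7 W × 9.4 h × 7 d = 704 Wh = 0.7041 kWh
window air conditioner: 715 W × 14.4 h × 7 d = 72,072 Wh = 72.07 kWh
Total energy = 103.7 + 57.35 + 0.7041 + 72.07 = 233.8 kWh
Cost = 233.8 kWh × $0.282 = $65.94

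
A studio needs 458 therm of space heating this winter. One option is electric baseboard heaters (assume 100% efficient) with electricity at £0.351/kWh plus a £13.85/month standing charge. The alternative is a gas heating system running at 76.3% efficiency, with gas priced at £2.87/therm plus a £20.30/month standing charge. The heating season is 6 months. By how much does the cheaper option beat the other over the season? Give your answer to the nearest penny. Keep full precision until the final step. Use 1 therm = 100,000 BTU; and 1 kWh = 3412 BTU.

£2950.10

Heat load = 458 therm × 100,000 = 45,800,000 BTU
Gas: input = 45,800,000 / 0.763 = 60,026,212 BTU = 600.3 therm → 600.3 × £2.87 = £1,722.75; + 6 × £20.30 standing = £1,844.55
Electric: 45,800,000 BTU / 3412 = 13,420 kWh → × £0.351 = £4,711.55; + 6 × £13.85 standing = £4,794.65
Difference = |£1,844.55 − £4,794.65| = £2,950.10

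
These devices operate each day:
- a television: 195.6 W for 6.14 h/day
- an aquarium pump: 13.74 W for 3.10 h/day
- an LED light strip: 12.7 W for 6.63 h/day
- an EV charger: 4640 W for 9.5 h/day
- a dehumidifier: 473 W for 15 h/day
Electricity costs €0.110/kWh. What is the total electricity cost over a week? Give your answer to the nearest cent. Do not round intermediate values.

television: 195.6 W × 6.14 h × 7 d = 8,407 Wh = 8.407 kWh
aquarium pump: 13.74 W × 3.10 h × 7 d = 298 Wh = 0.2982 kWh
LED light strip: 12.7 W × 6.63 h × 7 d = 589 Wh = 0.5894 kWh
EV charger: 4640 W × 9.5 h × 7 d = 308,560 Wh = 308.6 kWh
dehumidifier: 473 W × 15 h × 7 d = 49,665 Wh = 49.66 kWh
Total energy = 8.407 + 0.2982 + 0.5894 + 308.6 + 49.66 = 367.5 kWh
Cost = 367.5 kWh × €0.110 = €40.43

€40.43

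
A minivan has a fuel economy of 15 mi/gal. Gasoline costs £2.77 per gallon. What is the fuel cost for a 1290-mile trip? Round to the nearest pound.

Fuel = 1290 mi / 15 mpg = 86 gal
Cost = 86 gal × £2.77/gal = £238.22 ≈ £238

£238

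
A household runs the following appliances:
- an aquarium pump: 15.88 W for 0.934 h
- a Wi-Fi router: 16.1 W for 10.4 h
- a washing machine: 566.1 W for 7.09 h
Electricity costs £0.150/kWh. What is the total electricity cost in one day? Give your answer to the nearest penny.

£0.63

aquarium pump: 15.88 W × 0.934 h = 15 Wh = 0.01483 kWh
Wi-Fi router: 16.1 W × 10.4 h = 167 Wh = 0.1674 kWh
washing machine: 566.1 W × 7.09 h = 4,014 Wh = 4.014 kWh
Total energy = 0.01483 + 0.1674 + 4.014 = 4.196 kWh
Cost = 4.196 kWh × £0.150 = £0.63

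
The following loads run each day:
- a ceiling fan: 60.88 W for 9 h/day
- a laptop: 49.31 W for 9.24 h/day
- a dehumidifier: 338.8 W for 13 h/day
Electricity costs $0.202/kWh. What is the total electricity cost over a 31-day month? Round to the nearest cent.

ceiling fan: 60.88 W × 9 h × 31 d = 16,986 Wh = 16.99 kWh
laptop: 49.31 W × 9.24 h × 31 d = 14,124 Wh = 14.12 kWh
dehumidifier: 338.8 W × 13 h × 31 d = 136,536 Wh = 136.5 kWh
Total energy = 16.99 + 14.12 + 136.5 = 167.6 kWh
Cost = 167.6 kWh × $0.202 = $33.86

$33.86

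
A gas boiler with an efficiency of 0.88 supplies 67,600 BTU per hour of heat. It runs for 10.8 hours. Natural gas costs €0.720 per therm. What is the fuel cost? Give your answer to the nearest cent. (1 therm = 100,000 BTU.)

€5.97

Heat delivered = 67,600 BTU/h × 10.8 h = 730,080 BTU
Gas input = 730,080 / 0.88 = 829,636 BTU
= 829,636 / 100,000 = 8.296 therm
Cost = 8.296 × €0.720/therm = €5.97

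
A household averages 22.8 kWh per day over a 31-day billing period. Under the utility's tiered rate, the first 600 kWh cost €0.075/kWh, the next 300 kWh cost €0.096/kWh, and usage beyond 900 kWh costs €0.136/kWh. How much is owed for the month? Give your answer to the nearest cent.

Usage = 22.8 kWh/day × 31 days = 706.8 kWh
First 600 kWh × €0.075 = €45.00
Next 106.8 kWh × €0.096 = €10.25
Remaining tier: 0 kWh (not reached)
Total = €55.25

€55.25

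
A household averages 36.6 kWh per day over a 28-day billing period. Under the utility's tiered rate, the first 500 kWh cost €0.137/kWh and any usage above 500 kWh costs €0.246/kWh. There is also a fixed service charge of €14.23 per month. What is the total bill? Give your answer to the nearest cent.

€211.83

Usage = 36.6 kWh/day × 28 days = 1024.8 kWh
First 500 kWh × €0.137 = €68.50
Remaining 524.8 kWh × €0.246 = €129.10
Energy charge = €197.60; + service €14.23 = €211.83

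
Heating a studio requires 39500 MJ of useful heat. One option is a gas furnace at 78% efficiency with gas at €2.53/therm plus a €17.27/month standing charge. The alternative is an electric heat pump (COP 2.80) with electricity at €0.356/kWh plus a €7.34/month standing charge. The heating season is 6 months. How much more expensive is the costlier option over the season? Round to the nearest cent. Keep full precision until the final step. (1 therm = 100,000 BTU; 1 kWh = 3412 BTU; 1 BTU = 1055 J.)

Heat load = 39500 MJ = 39,500,000,000 J / 1055 = 37,440,758 BTU
Gas: input = 37,440,758 / 0.78 = 48,000,972 BTU = 480 therm → 480 × €2.53 = €1,214.42; + 6 × €17.27 standing = €1,318.04
Heat pump: 37,440,758 BTU / 3412 = 10,970 kWh heat; / 2.80 = 3,919 kWh in → × €0.356 = €1,395.17; + 6 × €7.34 standing = €1,439.21
Difference = |€1,318.04 − €1,439.21| = €121.17

€121.17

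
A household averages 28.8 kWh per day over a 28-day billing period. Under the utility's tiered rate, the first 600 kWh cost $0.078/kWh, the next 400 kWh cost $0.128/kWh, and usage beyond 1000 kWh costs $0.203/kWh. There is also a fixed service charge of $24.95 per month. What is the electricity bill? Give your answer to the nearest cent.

Usage = 28.8 kWh/day × 28 days = 806.4 kWh
First 600 kWh × $0.078 = $46.80
Next 206.4 kWh × $0.128 = $26.42
Remaining tier: 0 kWh (not reached)
Energy charge = $73.22; + service $24.95 = $98.17

$98.17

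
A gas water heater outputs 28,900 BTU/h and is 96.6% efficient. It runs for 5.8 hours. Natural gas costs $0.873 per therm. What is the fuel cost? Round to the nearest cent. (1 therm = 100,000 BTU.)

Heat delivered = 28,900 BTU/h × 5.8 h = 167,620 BTU
Gas input = 167,620 / 0.966 = 173,520 BTU
= 173,520 / 100,000 = 1.735 therm
Cost = 1.735 × $0.873/therm = $1.51

$1.51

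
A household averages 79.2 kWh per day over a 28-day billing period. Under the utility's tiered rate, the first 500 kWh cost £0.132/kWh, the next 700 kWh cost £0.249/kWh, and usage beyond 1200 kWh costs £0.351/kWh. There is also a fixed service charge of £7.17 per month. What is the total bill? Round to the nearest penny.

£604.65

Usage = 79.2 kWh/day × 28 days = 2217.6 kWh
First 500 kWh × £0.132 = £66.00
Next 700 kWh × £0.249 = £174.30
Remaining 1017.6 kWh × £0.351 = £357.18
Energy charge = £597.48; + service £7.17 = £604.65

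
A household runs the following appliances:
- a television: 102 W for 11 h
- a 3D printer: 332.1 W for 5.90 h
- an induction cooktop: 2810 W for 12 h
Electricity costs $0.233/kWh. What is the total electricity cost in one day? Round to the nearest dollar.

television: 102 W × 11 h = 1,122 Wh = 1.122 kWh
3D printer: 332.1 W × 5.90 h = 1,959 Wh = 1.959 kWh
induction cooktop: 2810 W × 12 h = 33,720 Wh = 33.72 kWh
Total energy = 1.122 + 1.959 + 33.72 = 36.8 kWh
Cost = 36.8 kWh × $0.233 = $8.57 ≈ $9

$9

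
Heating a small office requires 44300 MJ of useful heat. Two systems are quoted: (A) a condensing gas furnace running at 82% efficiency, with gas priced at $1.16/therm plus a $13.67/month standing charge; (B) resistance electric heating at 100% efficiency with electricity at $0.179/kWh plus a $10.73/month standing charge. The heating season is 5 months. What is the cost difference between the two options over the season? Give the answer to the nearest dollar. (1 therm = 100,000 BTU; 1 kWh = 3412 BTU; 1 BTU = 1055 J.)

Heat load = 44300 MJ = 44,300,000,000 J / 1055 = 41,990,521 BTU
Gas: input = 41,990,521 / 0.82 = 51,207,953 BTU = 512.1 therm → 512.1 × $1.16 = $594.01; + 5 × $13.67 standing = $662.36
Electric: 41,990,521 BTU / 3412 = 12,310 kWh → × $0.179 = $2,202.90; + 5 × $10.73 standing = $2,256.55
Difference = |$662.36 − $2,256.55| = $1,594.19 ≈ $1594

$1594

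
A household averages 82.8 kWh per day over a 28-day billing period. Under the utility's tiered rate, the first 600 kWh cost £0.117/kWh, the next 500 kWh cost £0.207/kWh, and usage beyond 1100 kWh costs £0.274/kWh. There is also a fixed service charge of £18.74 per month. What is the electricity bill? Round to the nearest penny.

Usage = 82.8 kWh/day × 28 days = 2318.4 kWh
First 600 kWh × £0.117 = £70.20
Next 500 kWh × £0.207 = £103.50
Remaining 1218.4 kWh × £0.274 = £333.84
Energy charge = £507.54; + service £18.74 = £526.28

£526.28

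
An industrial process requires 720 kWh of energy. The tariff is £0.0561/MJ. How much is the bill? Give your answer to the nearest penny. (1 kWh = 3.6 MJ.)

720 kWh × (3.6 MJ/kWh) = 2,592 MJ
Cost = 2,592 MJ × £0.0561/MJ = £145.41

£145.41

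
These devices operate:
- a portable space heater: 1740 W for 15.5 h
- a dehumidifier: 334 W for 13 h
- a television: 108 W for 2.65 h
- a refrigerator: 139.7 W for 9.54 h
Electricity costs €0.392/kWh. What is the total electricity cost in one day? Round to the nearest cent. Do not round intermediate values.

portable space heater: 1740 W × 15.5 h = 26,970 Wh = 26.97 kWh
dehumidifier: 334 W × 13 h = 4,342 Wh = 4.342 kWh
television: 108 W × 2.65 h = 286 Wh = 0.2862 kWh
refrigerator: 139.7 W × 9.54 h = 1,333 Wh = 1.333 kWh
Total energy = 26.97 + 4.342 + 0.2862 + 1.333 = 32.93 kWh
Cost = 32.93 kWh × €0.392 = €12.91

€12.91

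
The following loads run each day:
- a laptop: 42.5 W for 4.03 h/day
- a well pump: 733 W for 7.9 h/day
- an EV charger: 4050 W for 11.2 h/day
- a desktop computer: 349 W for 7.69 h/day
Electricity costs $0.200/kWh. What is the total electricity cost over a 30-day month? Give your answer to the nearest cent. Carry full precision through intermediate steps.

$324.03

laptop: 42.5 W × 4.03 h × 30 d = 5,138 Wh = 5.138 kWh
well pump: 733 W × 7.9 h × 30 d = 173,721 Wh = 173.7 kWh
EV charger: 4050 W × 11.2 h × 30 d = 1,360,800 Wh = 1,361 kWh
desktop computer: 349 W × 7.69 h × 30 d = 80,514 Wh = 80.51 kWh
Total energy = 5.138 + 173.7 + 1,361 + 80.51 = 1,620 kWh
Cost = 1,620 kWh × $0.200 = $324.03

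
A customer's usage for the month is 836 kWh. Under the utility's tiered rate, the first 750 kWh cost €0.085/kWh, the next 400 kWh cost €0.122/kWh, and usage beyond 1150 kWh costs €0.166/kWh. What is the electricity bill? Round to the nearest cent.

€74.24

First 750 kWh × €0.085 = €63.75
Next 86 kWh × €0.122 = €10.49
Remaining tier: 0 kWh (not reached)
Total = €74.24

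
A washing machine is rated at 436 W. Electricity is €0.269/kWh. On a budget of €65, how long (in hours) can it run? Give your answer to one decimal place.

Energy budget = €65 / €0.269 per kWh = 241.6 kWh = 241,636 Wh
Runtime = 241,636 Wh / 436 W = 554.2 h

554.2 h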